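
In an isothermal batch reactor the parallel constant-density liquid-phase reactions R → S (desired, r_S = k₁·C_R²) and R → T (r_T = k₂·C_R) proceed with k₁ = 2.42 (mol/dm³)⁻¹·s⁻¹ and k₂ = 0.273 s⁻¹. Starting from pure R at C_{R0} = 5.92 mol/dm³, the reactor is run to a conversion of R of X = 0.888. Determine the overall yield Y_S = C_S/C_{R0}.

0.849

C_R = C_{R0}(1−X) = 0.6630 mol/dm³.
Along a PFR/batch, dC_T/dC_R = −r_T/(r_S+r_T) = −k₂/(k₂+k₁·C_R).
Integrating from C_{R0} to C_R: C_T = (0.273/2.42)·ln[(0.273+2.42·5.92)/(0.273+2.42·0.663)] = 0.1128·ln(14.60/1.878) = 0.2314 mol/dm³.
Then C_S = (C_{R0}−C_R) − C_T = 5.257 − 0.2314 = 5.026 mol/dm³.
Y_S = C_S/C_{R0} = 5.026/5.92 = 0.849.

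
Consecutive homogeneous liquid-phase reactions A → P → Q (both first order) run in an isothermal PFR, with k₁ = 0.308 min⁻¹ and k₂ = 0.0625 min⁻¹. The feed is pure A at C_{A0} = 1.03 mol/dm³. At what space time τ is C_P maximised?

6.50 min

The intermediate peaks when r₁ = r₂, i.e. k₁e^(−k₁τ) = k₂e^(−k₂τ), giving τ_opt = ln(k₂/k₁)/(k₂−k₁).
= ln(0.0625/0.308)/(0.0625−0.308) = ln(0.2029)/-0.2455 = -1.595/-0.2455 = 6.50 min.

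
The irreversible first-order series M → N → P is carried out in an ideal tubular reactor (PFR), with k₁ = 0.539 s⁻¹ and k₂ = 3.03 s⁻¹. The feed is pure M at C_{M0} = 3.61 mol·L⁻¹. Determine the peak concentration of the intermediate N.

0.442 mol·L⁻¹

For a first-order series the maximum intermediate yield is C_{N,max}/C_{M0} = (k₁/k₂)^[k₂/(k₂−k₁)].
= (0.539/3.03)^(3.03/(3.03−0.539)) = (0.1779)^(1.216) = 0.1224.
C_{N,max} = 0.1224×3.61 = 0.442 mol·L⁻¹.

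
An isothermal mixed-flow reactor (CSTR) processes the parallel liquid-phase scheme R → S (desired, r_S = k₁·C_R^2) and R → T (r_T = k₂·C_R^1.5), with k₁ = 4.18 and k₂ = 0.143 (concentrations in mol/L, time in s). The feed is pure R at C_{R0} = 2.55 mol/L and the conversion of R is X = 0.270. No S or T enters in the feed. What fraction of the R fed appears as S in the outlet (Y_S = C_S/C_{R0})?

Exit C_R = C_{R0}(1−X) = 2.55×0.730 = 1.861 mol/L.
In a CSTR the entire volume is at exit conditions, so r_S = 4.18×1.861^2 = 14.48 and r_T = 0.143×1.861^1.5 = 0.3632.
Fraction of consumed R going to S: r_S/(r_S+r_T) = 0.9755.
C_S = 0.9755·C_{R0}·X = 0.9755×2.55×0.270 = 0.672 mol/L; Y_S = C_S/C_{R0} = 0.263.

0.263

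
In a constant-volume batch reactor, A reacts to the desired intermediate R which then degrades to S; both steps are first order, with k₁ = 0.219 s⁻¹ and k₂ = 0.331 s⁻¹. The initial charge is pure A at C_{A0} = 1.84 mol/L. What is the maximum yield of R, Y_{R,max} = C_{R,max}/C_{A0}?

At the optimum, C_{R,max}/C_{A0} = (k₁/k₂)^[k₂/(k₂−k₁)].
= (0.219/0.331)^(0.331/(0.331−0.219)) = (0.6616)^(2.955) = 0.2950.

0.295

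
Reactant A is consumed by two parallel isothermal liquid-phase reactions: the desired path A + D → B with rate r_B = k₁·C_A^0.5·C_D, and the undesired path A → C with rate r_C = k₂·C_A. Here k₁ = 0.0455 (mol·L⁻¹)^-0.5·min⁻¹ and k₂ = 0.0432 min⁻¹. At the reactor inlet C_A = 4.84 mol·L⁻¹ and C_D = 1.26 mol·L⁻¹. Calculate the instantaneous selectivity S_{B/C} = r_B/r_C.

S_{B/C} = r_B/r_C = (k₁·C_A^0.5·C_D)/(k₂·C_A) = (k₁/k₂)·C_A^-0.5·C_D.
= (0.0455×4.840^0.5×1.260) / (0.0432×4.840) = 0.1261/0.2091 = 0.603.
The undesired path is higher order in A, so low C_A (CSTR or dilute feed) favours B.

0.603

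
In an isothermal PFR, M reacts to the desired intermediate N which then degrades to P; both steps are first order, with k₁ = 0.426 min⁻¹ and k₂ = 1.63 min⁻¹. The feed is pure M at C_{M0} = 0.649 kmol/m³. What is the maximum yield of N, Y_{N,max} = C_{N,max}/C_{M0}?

0.163

At the optimum, C_{N,max}/C_{M0} = (k₁/k₂)^[k₂/(k₂−k₁)].
= (0.426/1.63)^(1.63/(1.63−0.426)) = (0.2613)^(1.354) = 0.1626.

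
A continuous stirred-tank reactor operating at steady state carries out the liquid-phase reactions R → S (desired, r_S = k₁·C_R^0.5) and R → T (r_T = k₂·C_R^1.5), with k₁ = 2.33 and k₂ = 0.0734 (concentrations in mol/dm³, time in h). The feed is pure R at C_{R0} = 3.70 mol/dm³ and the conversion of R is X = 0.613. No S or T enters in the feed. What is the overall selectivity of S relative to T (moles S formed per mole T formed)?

22.2

Exit C_R = C_{R0}(1−X) = 3.70×0.387 = 1.432 mol/dm³.
Rates in a CSTR are evaluated at the outlet concentration: r_S = 2.33×1.432^0.5 = 2.788, r_T = 0.0734×1.432^1.5 = 0.1258.
Overall selectivity = C_S/C_T = r_Sτ/(r_Tτ) = r_S/r_T = 22.2.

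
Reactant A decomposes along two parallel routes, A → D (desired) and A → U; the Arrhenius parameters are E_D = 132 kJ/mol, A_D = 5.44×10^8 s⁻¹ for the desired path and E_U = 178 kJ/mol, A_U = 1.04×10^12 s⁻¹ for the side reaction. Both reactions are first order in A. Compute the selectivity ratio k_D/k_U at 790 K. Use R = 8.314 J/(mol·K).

0.576

k_D/k_U = (A_D/A_U)·exp[−(E_D−E_U)/(RT)] = (A_D/A_U)·exp[(E_U−E_D)/(RT)].
(E_U−E_D)/(RT) = (178−132)×10³/(8.314×790) = 46000/6568 = 7.004.
k_D/k_U = (5.44×10^8/1.04×10^12)·exp(7.004) = 5.231×10^-4 × 1101 = 0.576.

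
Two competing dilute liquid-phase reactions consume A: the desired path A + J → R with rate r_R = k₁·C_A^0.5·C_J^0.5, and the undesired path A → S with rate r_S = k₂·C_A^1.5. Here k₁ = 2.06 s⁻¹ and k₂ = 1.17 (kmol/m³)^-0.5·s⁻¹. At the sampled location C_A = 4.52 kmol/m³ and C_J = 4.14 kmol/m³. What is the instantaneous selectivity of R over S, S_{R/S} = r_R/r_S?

0.793

S_{R/S} = r_R/r_S = (k₁·C_A^0.5·C_J^0.5)/(k₂·C_A^1.5) = (k₁/k₂)·C_A⁻¹·C_J^0.5.
= (2.06×4.520^0.5×4.140^0.5) / (1.17×4.520^1.5) = 8.911/11.24 = 0.793.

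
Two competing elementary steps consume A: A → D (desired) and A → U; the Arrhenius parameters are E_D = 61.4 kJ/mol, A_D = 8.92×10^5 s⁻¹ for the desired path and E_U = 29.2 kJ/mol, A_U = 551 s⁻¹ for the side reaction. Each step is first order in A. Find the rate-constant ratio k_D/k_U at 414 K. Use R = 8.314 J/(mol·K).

With equal orders, S_{D/U} = k_D/k_U = (A_D/A_U)·exp[(E_U−E_D)/(RT)].
(E_U−E_D)/(RT) = (29.2−61.4)×10³/(8.314×414) = -32200/3442 = -9.355.
k_D/k_U = (8.92×10^5/551)·exp(-9.355) = 1619 × 8.653×10^-5 = 0.140.
Since E_D > E_U, raising the temperature improves selectivity toward D.

0.140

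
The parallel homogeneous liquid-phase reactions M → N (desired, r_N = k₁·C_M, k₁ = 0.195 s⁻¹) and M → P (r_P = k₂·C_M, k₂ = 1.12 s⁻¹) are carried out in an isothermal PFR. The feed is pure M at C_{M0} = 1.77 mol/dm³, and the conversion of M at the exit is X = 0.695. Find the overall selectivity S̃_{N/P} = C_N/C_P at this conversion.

C_M = C_{M0}(1−X) = 0.5399 mol/dm³.
Both paths are first order in M, so the instantaneous fraction to N is constant: dC_N/d(−C_M) = k₁/(k₁+k₂) = 0.1483.
C_N = 0.1483·(C_{M0}−C_M) = 0.1483×1.230 = 0.182 mol/dm³.
C_P = (C_{M0}−C_M)−C_N = 1.048 mol/dm³; S̃_{N/P} = 0.1824/1.048 = 0.174.

0.174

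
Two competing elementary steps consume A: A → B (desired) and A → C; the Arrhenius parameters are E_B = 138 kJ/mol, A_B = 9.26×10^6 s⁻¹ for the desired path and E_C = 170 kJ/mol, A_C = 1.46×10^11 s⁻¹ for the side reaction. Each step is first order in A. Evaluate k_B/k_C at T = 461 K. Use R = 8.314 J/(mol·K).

k_B/k_C = (A_B/A_C)·exp[−(E_B−E_C)/(RT)] = (A_B/A_C)·exp[(E_C−E_B)/(RT)].
(E_C−E_B)/(RT) = (170−138)×10³/(8.314×461) = 32000/3833 = 8.349.
k_B/k_C = (9.26×10^6/1.46×10^11)·exp(8.349) = 6.342×10^-5 × 4226 = 0.268.

0.268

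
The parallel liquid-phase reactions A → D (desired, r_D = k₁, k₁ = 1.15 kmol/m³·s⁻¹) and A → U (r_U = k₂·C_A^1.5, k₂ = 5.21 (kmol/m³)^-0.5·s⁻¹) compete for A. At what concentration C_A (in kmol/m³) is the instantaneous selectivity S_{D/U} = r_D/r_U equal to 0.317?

0.786 kmol/m³

S_{D/U} = (k₁/k₂)·C_A^-1.5 ⇒ C_A = (S·k₂/k₁)^(1/(-1.5)).
= (0.317×5.21/1.15)^(-0.6667) = (1.436)^(-0.6667) = 0.786 kmol/m³.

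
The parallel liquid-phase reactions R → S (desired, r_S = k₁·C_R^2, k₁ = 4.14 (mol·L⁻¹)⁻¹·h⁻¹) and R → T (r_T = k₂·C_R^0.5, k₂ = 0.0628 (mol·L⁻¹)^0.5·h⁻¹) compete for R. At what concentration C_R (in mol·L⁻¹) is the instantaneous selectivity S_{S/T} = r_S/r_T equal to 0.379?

0.0321 mol·L⁻¹

S_{S/T} = (k₁/k₂)·C_R^1.5 ⇒ C_R = (S·k₂/k₁)^(1/1.5).
= (0.379×0.0628/4.14)^(0.6667) = (0.005749)^(0.6667) = 0.0321 mol·L⁻¹.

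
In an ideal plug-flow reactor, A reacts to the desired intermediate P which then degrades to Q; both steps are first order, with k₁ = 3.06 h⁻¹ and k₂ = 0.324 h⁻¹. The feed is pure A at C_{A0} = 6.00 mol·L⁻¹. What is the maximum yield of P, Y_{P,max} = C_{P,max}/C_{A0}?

At the optimum, C_{P,max}/C_{A0} = (k₁/k₂)^[k₂/(k₂−k₁)].
= (3.06/0.324)^(0.324/(0.324−3.06)) = (9.444)^(-0.1184) = 0.7665.

0.767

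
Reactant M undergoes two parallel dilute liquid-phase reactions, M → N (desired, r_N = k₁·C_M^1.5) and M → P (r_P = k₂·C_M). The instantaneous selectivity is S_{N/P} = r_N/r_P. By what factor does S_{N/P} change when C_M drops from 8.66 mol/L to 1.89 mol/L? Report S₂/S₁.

S_{N/P} = (k₁/k₂)·C_M^0.5, so S₂/S₁ = (C_{M,2}/C_{M,1})^0.5.
= (1.89/8.66)^0.5 = (0.2182)^0.5 = 0.467.

0.467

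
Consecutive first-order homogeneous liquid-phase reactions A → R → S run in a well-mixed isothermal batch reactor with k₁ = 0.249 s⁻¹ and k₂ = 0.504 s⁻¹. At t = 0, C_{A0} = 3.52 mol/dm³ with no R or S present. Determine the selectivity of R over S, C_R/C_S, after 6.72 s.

0.227

The intermediate concentration in a first-order A→B→C sequence is C_R = k₁C_{A0}(e^(−k₁t) − e^(−k₂t))/(k₂−k₁).
e^(−k₁t) = e^(−0.249×6.72) = e^(−1.673) = 0.1876; e^(−k₂t) = e^(−3.387) = 0.03381.
C_R = 0.249×3.52/(0.504−0.249) × (0.1876−0.03381) = 3.437×0.1538 = 0.5287 mol/dm³.
C_A = C_{A0}e^(−k₁t) = 0.6605 mol/dm³, so C_S = C_{A0}−C_A−C_R = 2.331 mol/dm³; C_R/C_S = 0.227.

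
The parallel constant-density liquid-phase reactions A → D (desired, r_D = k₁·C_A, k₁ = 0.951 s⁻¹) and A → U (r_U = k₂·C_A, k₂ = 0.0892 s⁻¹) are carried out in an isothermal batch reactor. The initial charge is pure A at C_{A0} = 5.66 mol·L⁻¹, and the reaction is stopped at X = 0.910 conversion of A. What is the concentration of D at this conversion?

C_A = C_{A0}(1−X) = 0.5094 mol·L⁻¹.
Both paths are first order in A, so the instantaneous fraction to D is constant: dC_D/d(−C_A) = k₁/(k₁+k₂) = 0.9142.
C_D = 0.9142·(C_{A0}−C_A) = 0.9142×5.151 = 4.71 mol·L⁻¹.

4.71 mol·L⁻¹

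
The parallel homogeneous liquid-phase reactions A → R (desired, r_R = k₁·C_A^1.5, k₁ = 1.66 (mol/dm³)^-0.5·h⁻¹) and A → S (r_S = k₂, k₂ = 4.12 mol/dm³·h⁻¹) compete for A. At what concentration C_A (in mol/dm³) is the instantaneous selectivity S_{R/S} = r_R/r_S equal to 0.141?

0.497 mol/dm³

S_{R/S} = (k₁/k₂)·C_A^1.5 ⇒ C_A = (S·k₂/k₁)^(1/1.5).
= (0.141×4.12/1.66)^(0.6667) = (0.3500)^(0.6667) = 0.497 mol/dm³.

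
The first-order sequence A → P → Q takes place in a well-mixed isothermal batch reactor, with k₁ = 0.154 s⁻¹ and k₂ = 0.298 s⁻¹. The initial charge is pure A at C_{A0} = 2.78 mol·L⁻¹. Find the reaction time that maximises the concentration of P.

4.58 s

For first-order series the maximum of C_P occurs at t_opt = ln(k₂/k₁)/(k₂−k₁).
= ln(0.298/0.154)/(0.298−0.154) = ln(1.935)/0.1440 = 0.6601/0.1440 = 4.58 s.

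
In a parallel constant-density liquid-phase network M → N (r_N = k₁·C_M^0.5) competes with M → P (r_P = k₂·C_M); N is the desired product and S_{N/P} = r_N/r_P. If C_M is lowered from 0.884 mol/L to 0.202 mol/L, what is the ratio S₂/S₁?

2.09

S_{N/P} = (k₁/k₂)·C_M^-0.5, so S₂/S₁ = (C_{M,2}/C_{M,1})^-0.5.
= (0.202/0.884)^(-0.5) = (0.2285)^(-0.5) = 2.09.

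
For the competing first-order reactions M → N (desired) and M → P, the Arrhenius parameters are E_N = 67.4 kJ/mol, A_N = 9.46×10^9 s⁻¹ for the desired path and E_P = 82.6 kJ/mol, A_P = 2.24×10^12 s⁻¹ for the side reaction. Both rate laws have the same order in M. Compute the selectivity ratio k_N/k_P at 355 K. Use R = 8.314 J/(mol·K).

0.728

With equal orders, S_{N/P} = k_N/k_P = (A_N/A_P)·exp[(E_P−E_N)/(RT)].
(E_P−E_N)/(RT) = (82.6−67.4)×10³/(8.314×355) = 15200/2951 = 5.150.
k_N/k_P = (9.46×10^9/2.24×10^12)·exp(5.150) = 0.004223 × 172.4 = 0.728.
Since E_N < E_P, lowering the temperature improves selectivity toward N.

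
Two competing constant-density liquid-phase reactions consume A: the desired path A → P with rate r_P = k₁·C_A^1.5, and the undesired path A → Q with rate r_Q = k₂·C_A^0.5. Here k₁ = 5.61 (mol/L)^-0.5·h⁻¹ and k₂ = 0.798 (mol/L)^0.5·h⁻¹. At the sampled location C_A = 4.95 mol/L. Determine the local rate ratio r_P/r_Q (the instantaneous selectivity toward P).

S_{P/Q} = r_P/r_Q = (k₁·C_A^1.5)/(k₂·C_A^0.5) = (k₁/k₂)·C_A.
= (5.61×4.950^1.5) / (0.798×4.950^0.5) = 61.78/1.775 = 34.8.
Since the desired path is higher order in A, keeping C_A high (PFR or concentrated feed) favours P.

34.8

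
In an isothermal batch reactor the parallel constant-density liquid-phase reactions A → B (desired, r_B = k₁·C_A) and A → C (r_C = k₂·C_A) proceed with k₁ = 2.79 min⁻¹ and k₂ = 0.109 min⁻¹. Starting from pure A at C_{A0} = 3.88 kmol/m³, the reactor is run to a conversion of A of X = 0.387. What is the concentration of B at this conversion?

C_A = C_{A0}(1−X) = 2.378 kmol/m³.
Both paths are first order in A, so the instantaneous fraction to B is constant: dC_B/d(−C_A) = k₁/(k₁+k₂) = 0.9624.
C_B = 0.9624·(C_{A0}−C_A) = 0.9624×1.502 = 1.45 kmol/m³.

1.45 kmol/m³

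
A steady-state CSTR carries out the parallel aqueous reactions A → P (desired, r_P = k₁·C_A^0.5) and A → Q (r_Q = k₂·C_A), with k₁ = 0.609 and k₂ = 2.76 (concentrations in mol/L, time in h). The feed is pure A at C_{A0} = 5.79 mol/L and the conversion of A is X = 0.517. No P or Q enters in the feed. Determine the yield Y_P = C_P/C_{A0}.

Exit C_A = C_{A0}(1−X) = 5.79×0.483 = 2.797 mol/L.
In a CSTR the entire volume is at exit conditions, so r_P = 0.609×2.797^0.5 = 1.018 and r_Q = 2.76×2.797 = 7.719.
Fraction of consumed A going to P: r_P/(r_P+r_Q) = 0.1166.
C_P = 0.1166·C_{A0}·X = 0.1166×5.79×0.517 = 0.349 mol/L; Y_P = C_P/C_{A0} = 0.0603.

0.0603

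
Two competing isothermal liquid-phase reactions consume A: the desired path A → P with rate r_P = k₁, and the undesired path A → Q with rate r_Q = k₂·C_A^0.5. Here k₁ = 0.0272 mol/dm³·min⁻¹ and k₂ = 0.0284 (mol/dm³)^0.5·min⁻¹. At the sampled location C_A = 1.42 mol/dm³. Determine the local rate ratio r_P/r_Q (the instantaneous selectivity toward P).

S_{P/Q} = r_P/r_Q = (k₁)/(k₂·C_A^0.5) = (k₁/k₂)·C_A^-0.5.
= (0.0272) / (0.0284×1.420^0.5) = 0.02720/0.03384 = 0.804.

0.804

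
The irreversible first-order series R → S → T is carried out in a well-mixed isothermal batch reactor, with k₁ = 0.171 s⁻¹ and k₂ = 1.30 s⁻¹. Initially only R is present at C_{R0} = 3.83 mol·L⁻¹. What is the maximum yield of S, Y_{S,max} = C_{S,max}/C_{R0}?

For a first-order series the maximum intermediate yield is C_{S,max}/C_{R0} = (k₁/k₂)^[k₂/(k₂−k₁)].
= (0.171/1.30)^(1.30/(1.30−0.171)) = (0.1315)^(1.151) = 0.09674.

0.0967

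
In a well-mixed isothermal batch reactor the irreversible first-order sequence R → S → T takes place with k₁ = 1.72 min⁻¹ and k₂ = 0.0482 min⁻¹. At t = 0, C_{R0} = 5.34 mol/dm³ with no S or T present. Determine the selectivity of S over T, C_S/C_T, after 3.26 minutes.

7.24

Solving the coupled first-order balances gives C_S(t) = [k₁/(k₂−k₁)]·C_{R0}·(e^(−k₁t) − e^(−k₂t)).
e^(−k₁t) = e^(−1.72×3.26) = e^(−5.607) = 0.003671; e^(−k₂t) = e^(−0.1571) = 0.8546.
C_S = 1.72×5.34/(0.0482−1.72) × (0.003671−0.8546) = (-5.494)×(-0.8509) = 4.675 mol/dm³.
C_R = C_{R0}e^(−k₁t) = 0.01960 mol/dm³, so C_T = C_{R0}−C_R−C_S = 0.6455 mol/dm³; C_S/C_T = 7.24.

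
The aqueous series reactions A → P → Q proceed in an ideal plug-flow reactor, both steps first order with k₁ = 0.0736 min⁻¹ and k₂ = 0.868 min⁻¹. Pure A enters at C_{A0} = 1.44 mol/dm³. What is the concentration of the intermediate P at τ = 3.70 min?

The intermediate concentration in a first-order A→B→C sequence is C_P = k₁C_{A0}(e^(−k₁τ) − e^(−k₂τ))/(k₂−k₁).
e^(−k₁τ) = e^(−0.0736×3.70) = e^(−0.2723) = 0.7616; e^(−k₂τ) = e^(−3.212) = 0.04029.
C_P = 0.0736×1.44/(0.868−0.0736) × (0.7616−0.04029) = 0.1334×0.7213 = 0.09623 mol/dm³.

0.0962 mol/dm³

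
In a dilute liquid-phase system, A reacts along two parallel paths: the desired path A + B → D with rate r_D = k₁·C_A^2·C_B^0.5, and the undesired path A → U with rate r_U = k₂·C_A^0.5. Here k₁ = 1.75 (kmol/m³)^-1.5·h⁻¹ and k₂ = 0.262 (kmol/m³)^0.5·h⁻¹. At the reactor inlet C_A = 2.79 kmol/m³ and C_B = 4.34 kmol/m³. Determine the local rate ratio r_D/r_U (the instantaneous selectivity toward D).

S_{D/U} = r_D/r_U = (k₁·C_A^2·C_B^0.5)/(k₂·C_A^0.5) = (k₁/k₂)·C_A^1.5·C_B^0.5.
= (1.75×2.790^2×4.340^0.5) / (0.262×2.790^0.5) = 28.38/0.4376 = 64.8.
Since the desired path is higher order in A, keeping C_A high (PFR or concentrated feed) favours D.

64.8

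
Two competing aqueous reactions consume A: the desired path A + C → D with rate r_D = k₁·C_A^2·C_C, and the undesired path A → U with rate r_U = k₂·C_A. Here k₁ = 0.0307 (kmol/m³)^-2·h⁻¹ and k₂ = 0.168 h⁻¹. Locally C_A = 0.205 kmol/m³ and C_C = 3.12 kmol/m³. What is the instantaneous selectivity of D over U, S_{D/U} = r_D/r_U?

S_{D/U} = r_D/r_U = (k₁·C_A^2·C_C)/(k₂·C_A) = (k₁/k₂)·C_A·C_C.
= (0.0307×0.2050^2×3.120) / (0.168×0.2050) = 0.004025/0.03444 = 0.117.
Since the desired path is higher order in A, keeping C_A high (PFR or concentrated feed) favours D.

0.117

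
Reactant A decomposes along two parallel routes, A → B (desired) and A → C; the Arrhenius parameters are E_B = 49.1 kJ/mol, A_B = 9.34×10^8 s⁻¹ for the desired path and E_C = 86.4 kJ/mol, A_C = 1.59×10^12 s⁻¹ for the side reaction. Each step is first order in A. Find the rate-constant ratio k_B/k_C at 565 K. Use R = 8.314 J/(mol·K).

k_B/k_C = (A_B/A_C)·exp[−(E_B−E_C)/(RT)] = (A_B/A_C)·exp[(E_C−E_B)/(RT)].
(E_C−E_B)/(RT) = (86.4−49.1)×10³/(8.314×565) = 37300/4697 = 7.941.
k_B/k_C = (9.34×10^8/1.59×10^12)·exp(7.941) = 5.874×10^-4 × 2809 = 1.65.

1.65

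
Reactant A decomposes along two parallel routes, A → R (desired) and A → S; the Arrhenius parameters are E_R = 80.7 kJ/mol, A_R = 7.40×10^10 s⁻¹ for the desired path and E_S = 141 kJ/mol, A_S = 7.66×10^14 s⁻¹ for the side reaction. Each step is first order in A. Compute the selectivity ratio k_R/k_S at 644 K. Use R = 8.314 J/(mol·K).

Since both paths have the same order in A, the concentration cancels and S_{R/S} = k_R/k_S = (A_R/A_S)·exp[(E_S−E_R)/(RT)].
(E_S−E_R)/(RT) = (141−80.7)×10³/(8.314×644) = 60300/5354 = 11.26.
k_R/k_S = (7.40×10^10/7.66×10^14)·exp(11.26) = 9.661×10^-5 × 77820 = 7.52.

7.52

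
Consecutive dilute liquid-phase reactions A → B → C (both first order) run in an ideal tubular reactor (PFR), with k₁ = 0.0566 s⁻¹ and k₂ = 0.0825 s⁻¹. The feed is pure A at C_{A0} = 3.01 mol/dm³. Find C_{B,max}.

0.906 mol/dm³

Evaluating C_B at τ_opt = ln(k₂/k₁)/(k₂−k₁) gives C_{B,max}/C_{A0} = (k₁/k₂)^[k₂/(k₂−k₁)].
= (0.0566/0.0825)^(0.0825/(0.0825−0.0566)) = (0.6861)^(3.185) = 0.3011.
C_{B,max} = 0.3011×3.01 = 0.906 mol/dm³.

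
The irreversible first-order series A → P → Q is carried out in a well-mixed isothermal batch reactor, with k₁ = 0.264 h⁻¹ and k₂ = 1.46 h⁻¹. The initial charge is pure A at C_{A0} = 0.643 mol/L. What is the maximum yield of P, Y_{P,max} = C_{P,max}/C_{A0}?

At the optimum, C_{P,max}/C_{A0} = (k₁/k₂)^[k₂/(k₂−k₁)].
= (0.264/1.46)^(1.46/(1.46−0.264)) = (0.1808)^(1.221) = 0.1240.

0.124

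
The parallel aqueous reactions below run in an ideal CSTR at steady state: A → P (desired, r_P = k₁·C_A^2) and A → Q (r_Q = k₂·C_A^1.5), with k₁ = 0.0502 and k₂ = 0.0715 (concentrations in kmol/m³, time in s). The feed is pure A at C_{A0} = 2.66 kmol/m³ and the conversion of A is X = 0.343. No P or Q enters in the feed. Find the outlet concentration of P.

Exit C_A = C_{A0}(1−X) = 2.66×0.657 = 1.748 kmol/m³.
Rates in a CSTR are evaluated at the outlet concentration: r_P = 0.0502×1.748^2 = 0.1533, r_Q = 0.0715×1.748^1.5 = 0.1652.
Fraction of consumed A going to P: r_P/(r_P+r_Q) = 0.4814.
C_P = 0.4814·C_{A0}·X = 0.4814×2.66×0.343 = 0.439 kmol/m³.

0.439 kmol/m³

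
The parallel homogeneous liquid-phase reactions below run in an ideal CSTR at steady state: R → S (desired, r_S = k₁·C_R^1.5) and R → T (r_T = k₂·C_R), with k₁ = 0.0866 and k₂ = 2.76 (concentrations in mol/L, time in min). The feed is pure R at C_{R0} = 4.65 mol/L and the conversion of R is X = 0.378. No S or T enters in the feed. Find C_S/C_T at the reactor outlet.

0.0534

Exit C_R = C_{R0}(1−X) = 4.65×0.622 = 2.892 mol/L.
In a CSTR the entire volume is at exit conditions, so r_S = 0.0866×2.892^1.5 = 0.4260 and r_T = 2.76×2.892 = 7.983.
Overall selectivity = C_S/C_T = r_Sτ/(r_Tτ) = r_S/r_T = 0.0534.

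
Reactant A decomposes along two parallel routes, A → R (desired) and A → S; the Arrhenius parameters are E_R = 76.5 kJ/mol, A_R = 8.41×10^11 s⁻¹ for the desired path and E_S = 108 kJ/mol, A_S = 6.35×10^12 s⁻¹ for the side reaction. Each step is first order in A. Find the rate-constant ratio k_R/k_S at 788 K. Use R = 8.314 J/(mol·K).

16.2

k_R/k_S = (A_R/A_S)·exp[−(E_R−E_S)/(RT)] = (A_R/A_S)·exp[(E_S−E_R)/(RT)].
(E_S−E_R)/(RT) = (108−76.5)×10³/(8.314×788) = 31500/6551 = 4.808.
k_R/k_S = (8.41×10^11/6.35×10^12)·exp(4.808) = 0.1324 × 122.5 = 16.2.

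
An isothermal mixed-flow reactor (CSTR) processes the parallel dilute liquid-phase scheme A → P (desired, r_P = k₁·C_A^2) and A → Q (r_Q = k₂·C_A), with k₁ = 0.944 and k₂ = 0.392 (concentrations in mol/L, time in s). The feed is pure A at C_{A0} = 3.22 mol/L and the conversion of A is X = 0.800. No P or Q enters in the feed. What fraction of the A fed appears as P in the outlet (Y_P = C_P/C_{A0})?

Exit C_A = C_{A0}(1−X) = 3.22×0.200 = 0.6440 mol/L.
Rates in a CSTR are evaluated at the outlet concentration: r_P = 0.944×0.6440^2 = 0.3915, r_Q = 0.392×0.6440 = 0.2524.
Fraction of consumed A going to P: r_P/(r_P+r_Q) = 0.6080.
C_P = 0.6080·C_{A0}·X = 0.6080×3.22×0.800 = 1.57 mol/L; Y_P = C_P/C_{A0} = 0.486.

0.486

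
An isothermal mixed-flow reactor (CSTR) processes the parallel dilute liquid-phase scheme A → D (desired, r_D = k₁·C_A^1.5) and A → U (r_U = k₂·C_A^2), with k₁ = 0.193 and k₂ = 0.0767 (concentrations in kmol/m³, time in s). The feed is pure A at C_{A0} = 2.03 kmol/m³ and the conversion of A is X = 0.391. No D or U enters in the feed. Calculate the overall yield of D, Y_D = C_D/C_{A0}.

Exit C_A = C_{A0}(1−X) = 2.03×0.609 = 1.236 kmol/m³.
In a CSTR the entire volume is at exit conditions, so r_D = 0.193×1.236^1.5 = 0.2653 and r_U = 0.0767×1.236^2 = 0.1172.
Fraction of consumed A going to D: r_D/(r_D+r_U) = 0.6935.
C_D = 0.6935·C_{A0}·X = 0.6935×2.03×0.391 = 0.550 kmol/m³; Y_D = C_D/C_{A0} = 0.271.

0.271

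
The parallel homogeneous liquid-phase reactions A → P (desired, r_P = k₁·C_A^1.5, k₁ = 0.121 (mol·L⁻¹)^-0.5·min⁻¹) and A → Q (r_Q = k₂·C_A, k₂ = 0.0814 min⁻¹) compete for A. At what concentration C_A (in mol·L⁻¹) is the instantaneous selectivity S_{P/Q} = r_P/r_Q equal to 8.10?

S_{P/Q} = (k₁/k₂)·C_A^0.5 ⇒ C_A = (S·k₂/k₁)^(2).
= (8.10×0.0814/0.121)^(2) = (5.449)^(2) = 29.7 mol·L⁻¹.

29.7 mol·L⁻¹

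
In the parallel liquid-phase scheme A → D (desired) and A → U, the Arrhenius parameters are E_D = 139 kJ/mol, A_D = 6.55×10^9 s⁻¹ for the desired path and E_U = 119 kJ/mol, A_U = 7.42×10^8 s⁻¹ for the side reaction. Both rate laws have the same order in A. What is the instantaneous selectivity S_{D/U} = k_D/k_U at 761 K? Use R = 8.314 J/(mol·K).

With equal orders, S_{D/U} = k_D/k_U = (A_D/A_U)·exp[(E_U−E_D)/(RT)].
(E_U−E_D)/(RT) = (119−139)×10³/(8.314×761) = -20000/6327 = -3.161.
k_D/k_U = (6.55×10^9/7.42×10^8)·exp(-3.161) = 8.827 × 0.04238 = 0.374.
Since E_D > E_U, raising the temperature improves selectivity toward D.

0.374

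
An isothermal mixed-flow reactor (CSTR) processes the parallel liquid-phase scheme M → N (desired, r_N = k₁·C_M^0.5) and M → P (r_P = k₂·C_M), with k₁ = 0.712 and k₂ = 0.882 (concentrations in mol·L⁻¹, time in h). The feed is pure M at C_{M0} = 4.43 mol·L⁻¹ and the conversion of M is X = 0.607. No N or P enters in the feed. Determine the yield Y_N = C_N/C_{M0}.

Exit C_M = C_{M0}(1−X) = 4.43×0.393 = 1.741 mol·L⁻¹.
In a CSTR the entire volume is at exit conditions, so r_N = 0.712×1.741^0.5 = 0.9395 and r_P = 0.882×1.741 = 1.536.
Fraction of consumed M going to N: r_N/(r_N+r_P) = 0.3796.
C_N = 0.3796·C_{M0}·X = 0.3796×4.43×0.607 = 1.02 mol·L⁻¹; Y_N = C_N/C_{M0} = 0.230.

0.230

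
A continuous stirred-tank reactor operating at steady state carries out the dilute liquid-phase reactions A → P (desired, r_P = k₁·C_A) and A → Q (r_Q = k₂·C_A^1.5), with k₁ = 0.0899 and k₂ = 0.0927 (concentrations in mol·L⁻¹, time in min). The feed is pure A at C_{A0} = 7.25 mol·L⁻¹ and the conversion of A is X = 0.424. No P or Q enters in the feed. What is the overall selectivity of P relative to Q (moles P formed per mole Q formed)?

0.475

Exit C_A = C_{A0}(1−X) = 7.25×0.576 = 4.176 mol·L⁻¹.
In a CSTR the entire volume is at exit conditions, so r_P = 0.0899×4.176 = 0.3754 and r_Q = 0.0927×4.176^1.5 = 0.7911.
Overall selectivity = C_P/C_Q = r_Pτ/(r_Qτ) = r_P/r_Q = 0.475.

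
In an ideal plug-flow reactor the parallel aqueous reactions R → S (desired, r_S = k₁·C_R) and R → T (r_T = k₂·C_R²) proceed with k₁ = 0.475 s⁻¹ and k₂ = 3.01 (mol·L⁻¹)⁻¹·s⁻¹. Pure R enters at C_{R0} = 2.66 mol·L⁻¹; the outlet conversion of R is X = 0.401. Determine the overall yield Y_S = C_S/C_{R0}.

C_R = C_{R0}(1−X) = 1.593 mol·L⁻¹.
Along a PFR/batch, dC_S/dC_R = −r_S/(r_S+r_T) = −k₁/(k₁+k₂·C_R).
Integrating from C_{R0} to C_R: C_S = (0.475/3.01)·ln[(0.475+3.01·2.66)/(0.475+3.01·1.59)] = 0.1578·ln(8.482/5.271) = 0.07507 mol·L⁻¹.
Y_S = C_S/C_{R0} = 0.07507/2.66 = 0.0282.

0.0282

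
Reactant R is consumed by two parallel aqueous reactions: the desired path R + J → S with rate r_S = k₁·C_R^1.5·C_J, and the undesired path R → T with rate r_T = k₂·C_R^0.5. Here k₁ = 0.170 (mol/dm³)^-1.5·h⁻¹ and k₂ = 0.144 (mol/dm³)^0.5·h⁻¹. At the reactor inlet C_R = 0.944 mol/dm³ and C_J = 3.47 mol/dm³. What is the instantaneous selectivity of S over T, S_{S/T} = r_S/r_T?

3.87

S_{S/T} = r_S/r_T = (k₁·C_R^1.5·C_J)/(k₂·C_R^0.5) = (k₁/k₂)·C_R·C_J.
= (0.170×0.9440^1.5×3.470) / (0.144×0.9440^0.5) = 0.5410/0.1399 = 3.87.
Since the desired path is higher order in R, keeping C_R high (PFR or concentrated feed) favours S.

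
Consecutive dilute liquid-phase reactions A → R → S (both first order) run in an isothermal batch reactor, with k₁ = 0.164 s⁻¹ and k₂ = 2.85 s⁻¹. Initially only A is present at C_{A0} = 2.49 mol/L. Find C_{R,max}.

Evaluating C_R at t_opt = ln(k₂/k₁)/(k₂−k₁) gives C_{R,max}/C_{A0} = (k₁/k₂)^[k₂/(k₂−k₁)].
= (0.164/2.85)^(2.85/(2.85−0.164)) = (0.05754)^(1.061) = 0.04834.
C_{R,max} = 0.04834×2.49 = 0.120 mol/L.

0.120 mol/L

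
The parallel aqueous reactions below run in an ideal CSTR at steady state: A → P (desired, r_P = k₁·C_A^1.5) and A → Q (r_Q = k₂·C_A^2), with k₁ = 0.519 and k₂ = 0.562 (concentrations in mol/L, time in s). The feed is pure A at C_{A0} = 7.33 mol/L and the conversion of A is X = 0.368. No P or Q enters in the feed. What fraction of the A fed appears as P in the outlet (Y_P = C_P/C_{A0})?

Exit C_A = C_{A0}(1−X) = 7.33×0.632 = 4.633 mol/L.
In a CSTR the entire volume is at exit conditions, so r_P = 0.519×4.633^1.5 = 5.175 and r_Q = 0.562×4.633^2 = 12.06.
Fraction of consumed A going to P: r_P/(r_P+r_Q) = 0.3002.
C_P = 0.3002·C_{A0}·X = 0.3002×7.33×0.368 = 0.810 mol/L; Y_P = C_P/C_{A0} = 0.110.

0.110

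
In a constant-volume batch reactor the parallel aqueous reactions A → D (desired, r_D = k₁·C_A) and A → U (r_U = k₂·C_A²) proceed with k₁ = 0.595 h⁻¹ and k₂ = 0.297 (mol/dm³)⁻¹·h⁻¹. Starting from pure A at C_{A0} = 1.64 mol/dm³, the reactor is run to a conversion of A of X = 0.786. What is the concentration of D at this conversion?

0.875 mol/dm³

C_A = C_{A0}(1−X) = 0.3510 mol/dm³.
Along a PFR/batch, dC_D/dC_A = −r_D/(r_D+r_U) = −k₁/(k₁+k₂·C_A).
Integrating from C_{A0} to C_A: C_D = (0.595/0.297)·ln[(0.595+0.297·1.64)/(0.595+0.297·0.351)] = 2.003·ln(1.082/0.6992) = 0.8748 mol/dm³.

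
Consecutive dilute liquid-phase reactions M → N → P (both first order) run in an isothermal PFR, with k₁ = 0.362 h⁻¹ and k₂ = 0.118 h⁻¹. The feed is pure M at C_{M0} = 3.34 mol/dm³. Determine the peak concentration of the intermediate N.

1.94 mol/dm³

Evaluating C_N at τ_opt = ln(k₂/k₁)/(k₂−k₁) gives C_{N,max}/C_{M0} = (k₁/k₂)^[k₂/(k₂−k₁)].
= (0.362/0.118)^(0.118/(0.118−0.362)) = (3.068)^(-0.4836) = 0.5815.
C_{N,max} = 0.5815×3.34 = 1.94 mol/dm³.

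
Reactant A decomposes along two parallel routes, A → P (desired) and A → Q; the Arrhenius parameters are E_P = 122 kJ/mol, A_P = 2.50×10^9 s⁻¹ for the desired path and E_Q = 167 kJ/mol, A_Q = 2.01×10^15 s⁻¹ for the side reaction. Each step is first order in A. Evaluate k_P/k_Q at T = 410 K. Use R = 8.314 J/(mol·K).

0.673

Since both paths have the same order in A, the concentration cancels and S_{P/Q} = k_P/k_Q = (A_P/A_Q)·exp[(E_Q−E_P)/(RT)].
(E_Q−E_P)/(RT) = (167−122)×10³/(8.314×410) = 45000/3409 = 13.20.
k_P/k_Q = (2.50×10^9/2.01×10^15)·exp(13.20) = 1.244×10^-6 × 5.411×10^5 = 0.673.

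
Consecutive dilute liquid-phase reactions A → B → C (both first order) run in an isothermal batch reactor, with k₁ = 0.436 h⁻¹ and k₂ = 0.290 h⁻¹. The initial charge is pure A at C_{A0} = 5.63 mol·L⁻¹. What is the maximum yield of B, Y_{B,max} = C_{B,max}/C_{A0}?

For a first-order series the maximum intermediate yield is C_{B,max}/C_{A0} = (k₁/k₂)^[k₂/(k₂−k₁)].
= (0.436/0.290)^(0.290/(0.290−0.436)) = (1.503)^(-1.986) = 0.4449.

0.445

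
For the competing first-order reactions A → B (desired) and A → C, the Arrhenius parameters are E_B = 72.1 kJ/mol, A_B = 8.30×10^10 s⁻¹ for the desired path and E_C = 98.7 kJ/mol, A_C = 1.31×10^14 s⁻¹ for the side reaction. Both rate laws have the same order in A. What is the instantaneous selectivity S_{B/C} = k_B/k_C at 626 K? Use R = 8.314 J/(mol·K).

Since both paths have the same order in A, the concentration cancels and S_{B/C} = k_B/k_C = (A_B/A_C)·exp[(E_C−E_B)/(RT)].
(E_C−E_B)/(RT) = (98.7−72.1)×10³/(8.314×626) = 26600/5205 = 5.111.
k_B/k_C = (8.30×10^10/1.31×10^14)·exp(5.111) = 6.336×10^-4 × 165.8 = 0.105.
Since E_B < E_C, lowering the temperature improves selectivity toward B.

0.105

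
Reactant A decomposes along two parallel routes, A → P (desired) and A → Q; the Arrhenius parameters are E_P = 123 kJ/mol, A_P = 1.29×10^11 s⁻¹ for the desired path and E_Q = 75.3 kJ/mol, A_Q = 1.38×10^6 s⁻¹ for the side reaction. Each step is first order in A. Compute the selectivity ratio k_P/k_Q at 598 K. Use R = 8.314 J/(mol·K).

k_P/k_Q = (A_P/A_Q)·exp[−(E_P−E_Q)/(RT)] = (A_P/A_Q)·exp[(E_Q−E_P)/(RT)].
(E_Q−E_P)/(RT) = (75.3−123)×10³/(8.314×598) = -47700/4972 = -9.594.
k_P/k_Q = (1.29×10^11/1.38×10^6)·exp(-9.594) = 93478 × 6.813×10^-5 = 6.37.

6.37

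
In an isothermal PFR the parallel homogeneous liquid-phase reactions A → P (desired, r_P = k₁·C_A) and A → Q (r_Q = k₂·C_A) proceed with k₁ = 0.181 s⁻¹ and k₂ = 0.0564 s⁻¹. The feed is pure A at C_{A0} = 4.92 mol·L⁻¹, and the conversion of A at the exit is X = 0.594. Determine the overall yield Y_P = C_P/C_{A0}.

0.453

C_A = C_{A0}(1−X) = 1.998 mol·L⁻¹.
Both paths are first order in A, so the instantaneous fraction to P is constant: dC_P/d(−C_A) = k₁/(k₁+k₂) = 0.7624.
C_P = 0.7624·(C_{A0}−C_A) = 0.7624×2.922 = 2.23 mol·L⁻¹.
Y_P = C_P/C_{A0} = 2.228/4.92 = 0.453.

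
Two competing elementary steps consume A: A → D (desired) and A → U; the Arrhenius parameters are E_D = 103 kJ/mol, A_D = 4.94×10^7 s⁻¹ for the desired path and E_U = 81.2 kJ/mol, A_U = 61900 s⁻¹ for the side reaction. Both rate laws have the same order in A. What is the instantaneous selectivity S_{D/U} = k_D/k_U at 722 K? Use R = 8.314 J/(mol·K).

Since both paths have the same order in A, the concentration cancels and S_{D/U} = k_D/k_U = (A_D/A_U)·exp[(E_U−E_D)/(RT)].
(E_U−E_D)/(RT) = (81.2−103)×10³/(8.314×722) = -21800/6003 = -3.632.
k_D/k_U = (4.94×10^7/61900)·exp(-3.632) = 798.1 × 0.02647 = 21.1.
Since E_D > E_U, raising the temperature improves selectivity toward D.

21.1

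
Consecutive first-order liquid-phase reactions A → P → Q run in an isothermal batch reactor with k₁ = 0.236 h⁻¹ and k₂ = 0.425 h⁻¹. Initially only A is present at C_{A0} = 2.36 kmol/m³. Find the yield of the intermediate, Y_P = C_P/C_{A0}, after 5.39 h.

0.224

For first-order series with pure A initially, C_P(t) = k₁C_{A0}/(k₂−k₁)·(e^(−k₁t) − e^(−k₂t)).
e^(−k₁t) = e^(−0.236×5.39) = e^(−1.272) = 0.2803; e^(−k₂t) = e^(−2.291) = 0.1012.
C_P = 0.236×2.36/(0.425−0.236) × (0.2803−0.1012) = 2.947×0.1791 = 0.5277 kmol/m³.
Y_P = C_P/C_{A0} = 0.5277/2.36 = 0.224.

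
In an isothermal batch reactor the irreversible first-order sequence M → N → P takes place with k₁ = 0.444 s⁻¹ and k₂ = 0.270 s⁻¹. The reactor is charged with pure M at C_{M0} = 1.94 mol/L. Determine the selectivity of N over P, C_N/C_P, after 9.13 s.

For first-order series with pure M initially, C_N(t) = k₁C_{M0}/(k₂−k₁)·(e^(−k₁t) − e^(−k₂t)).
e^(−k₁t) = e^(−0.444×9.13) = e^(−4.054) = 0.01736; e^(−k₂t) = e^(−2.465) = 0.08500.
C_N = 0.444×1.94/(0.270−0.444) × (0.01736−0.08500) = (-4.950)×(-0.06764) = 0.3349 mol/L.
C_M = C_{M0}e^(−k₁t) = 0.03367 mol/L, so C_P = C_{M0}−C_M−C_N = 1.571 mol/L; C_N/C_P = 0.213.

0.213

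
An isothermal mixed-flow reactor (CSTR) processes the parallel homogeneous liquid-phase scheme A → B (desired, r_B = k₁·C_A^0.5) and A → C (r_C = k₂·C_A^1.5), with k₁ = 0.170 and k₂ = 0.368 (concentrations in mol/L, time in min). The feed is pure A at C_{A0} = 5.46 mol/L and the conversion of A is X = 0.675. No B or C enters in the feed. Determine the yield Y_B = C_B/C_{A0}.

Exit C_A = C_{A0}(1−X) = 5.46×0.325 = 1.774 mol/L.
Rates in a CSTR are evaluated at the outlet concentration: r_B = 0.170×1.774^0.5 = 0.2265, r_C = 0.368×1.774^1.5 = 0.8699.
Fraction of consumed A going to B: r_B/(r_B+r_C) = 0.2066.
C_B = 0.2066·C_{A0}·X = 0.2066×5.46×0.675 = 0.761 mol/L; Y_B = C_B/C_{A0} = 0.139.

0.139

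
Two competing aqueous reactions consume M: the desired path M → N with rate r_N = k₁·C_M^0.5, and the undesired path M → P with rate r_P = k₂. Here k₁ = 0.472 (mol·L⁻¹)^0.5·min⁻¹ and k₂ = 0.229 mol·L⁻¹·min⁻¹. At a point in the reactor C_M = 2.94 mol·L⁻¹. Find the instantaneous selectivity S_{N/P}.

3.53

S_{N/P} = r_N/r_P = (k₁·C_M^0.5)/(k₂) = (k₁/k₂)·C_M^0.5.
= (0.472×2.940^0.5) / (0.229) = 0.8093/0.2290 = 3.53.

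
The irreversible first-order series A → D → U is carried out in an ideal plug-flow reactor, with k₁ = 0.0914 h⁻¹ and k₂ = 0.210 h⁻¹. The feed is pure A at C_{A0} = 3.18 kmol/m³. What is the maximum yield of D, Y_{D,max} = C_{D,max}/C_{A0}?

Evaluating C_D at τ_opt = ln(k₂/k₁)/(k₂−k₁) gives C_{D,max}/C_{A0} = (k₁/k₂)^[k₂/(k₂−k₁)].
= (0.0914/0.210)^(0.210/(0.210−0.0914)) = (0.4352)^(1.771) = 0.2292.

0.229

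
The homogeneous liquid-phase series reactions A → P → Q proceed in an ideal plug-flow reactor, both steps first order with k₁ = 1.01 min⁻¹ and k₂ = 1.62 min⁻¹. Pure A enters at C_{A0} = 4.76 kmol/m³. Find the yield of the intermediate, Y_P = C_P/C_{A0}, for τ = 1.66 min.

0.197

For first-order series with pure A initially, C_P(τ) = k₁C_{A0}/(k₂−k₁)·(e^(−k₁τ) − e^(−k₂τ)).
e^(−k₁τ) = e^(−1.01×1.66) = e^(−1.677) = 0.1870; e^(−k₂τ) = e^(−2.689) = 0.06794.
C_P = 1.01×4.76/(1.62−1.01) × (0.1870−0.06794) = 7.881×0.1191 = 0.9385 kmol/m³.
Y_P = C_P/C_{A0} = 0.9385/4.76 = 0.197.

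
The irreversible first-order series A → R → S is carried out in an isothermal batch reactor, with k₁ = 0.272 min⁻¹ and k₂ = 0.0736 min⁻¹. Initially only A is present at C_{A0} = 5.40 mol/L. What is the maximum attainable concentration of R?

At the optimum, C_{R,max}/C_{A0} = (k₁/k₂)^[k₂/(k₂−k₁)].
= (0.272/0.0736)^(0.0736/(0.0736−0.272)) = (3.696)^(-0.3710) = 0.6158.
C_{R,max} = 0.6158×5.40 = 3.33 mol/L.

3.33 mol/L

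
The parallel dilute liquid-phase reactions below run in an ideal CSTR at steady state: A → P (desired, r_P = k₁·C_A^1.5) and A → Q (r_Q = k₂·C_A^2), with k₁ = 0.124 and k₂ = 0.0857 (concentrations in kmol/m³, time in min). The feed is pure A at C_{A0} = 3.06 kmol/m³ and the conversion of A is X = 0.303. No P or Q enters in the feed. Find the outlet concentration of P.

0.461 kmol/m³

Exit C_A = C_{A0}(1−X) = 3.06×0.697 = 2.133 kmol/m³.
A CSTR operates uniformly at the exit composition, giving r_P = 0.3862 and r_Q = 0.3898 (each k·C_A^n at C_A = 2.133).
Fraction of consumed A going to P: r_P/(r_P+r_Q) = 0.4977.
C_P = 0.4977·C_{A0}·X = 0.4977×3.06×0.303 = 0.461 kmol/m³.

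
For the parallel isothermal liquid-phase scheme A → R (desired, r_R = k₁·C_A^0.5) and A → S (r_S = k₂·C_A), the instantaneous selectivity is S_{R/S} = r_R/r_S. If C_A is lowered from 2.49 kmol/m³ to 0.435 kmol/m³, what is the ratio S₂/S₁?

2.39

S_{R/S} = (k₁/k₂)·C_A^-0.5, so S₂/S₁ = (C_{A,2}/C_{A,1})^-0.5.
= (0.435/2.49)^(-0.5) = (0.1747)^(-0.5) = 2.39.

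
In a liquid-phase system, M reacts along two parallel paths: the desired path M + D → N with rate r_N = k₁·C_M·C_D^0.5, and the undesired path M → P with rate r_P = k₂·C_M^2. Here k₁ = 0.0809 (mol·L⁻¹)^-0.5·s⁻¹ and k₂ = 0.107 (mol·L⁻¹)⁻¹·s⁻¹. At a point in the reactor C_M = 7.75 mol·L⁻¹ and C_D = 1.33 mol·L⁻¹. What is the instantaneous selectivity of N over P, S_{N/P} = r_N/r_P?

0.113

S_{N/P} = r_N/r_P = (k₁·C_M·C_D^0.5)/(k₂·C_M^2) = (k₁/k₂)·C_M⁻¹·C_D^0.5.
= (0.0809×7.750×1.330^0.5) / (0.107×7.750^2) = 0.7231/6.427 = 0.113.
The undesired path is higher order in M, so low C_M (CSTR or dilute feed) favours N.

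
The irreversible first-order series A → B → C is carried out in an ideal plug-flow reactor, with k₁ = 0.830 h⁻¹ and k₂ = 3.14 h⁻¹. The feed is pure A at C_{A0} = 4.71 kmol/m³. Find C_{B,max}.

At the optimum, C_{B,max}/C_{A0} = (k₁/k₂)^[k₂/(k₂−k₁)].
= (0.830/3.14)^(3.14/(3.14−0.830)) = (0.2643)^(1.359) = 0.1639.
C_{B,max} = 0.1639×4.71 = 0.772 kmol/m³.

0.772 kmol/m³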